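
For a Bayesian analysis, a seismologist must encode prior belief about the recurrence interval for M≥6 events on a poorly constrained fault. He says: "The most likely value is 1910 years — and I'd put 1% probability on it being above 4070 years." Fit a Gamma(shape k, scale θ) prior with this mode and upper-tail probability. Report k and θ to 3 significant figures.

Gamma(k,θ) with k>1 has mode (k−1)θ, so θ = 1910/(k−1).
Need P(X < 4070) = 0.99 with θ tied to k this way. Start at k = 2, θ = 1910: P(X<4070) ≈ 0.628.
Too low — raise k to concentrate. Iterating converges to k ≈ 9.48.
Then θ = 1910/(9.48−1) ≈ 225.

k ≈ 9.48, θ ≈ 225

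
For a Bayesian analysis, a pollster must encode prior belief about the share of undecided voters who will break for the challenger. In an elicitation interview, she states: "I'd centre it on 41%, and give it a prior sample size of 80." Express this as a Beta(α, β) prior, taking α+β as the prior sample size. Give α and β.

α = 32.8, β = 47.2

Under the effective-sample-size interpretation, Beta(α, β) has prior mean α/(α+β) and prior sample size α+β.
So α+β = 80 and α/(α+β) = 0.41, giving α = 0.41·80 = 32.8 and β = 80 − 32.8 = 47.2.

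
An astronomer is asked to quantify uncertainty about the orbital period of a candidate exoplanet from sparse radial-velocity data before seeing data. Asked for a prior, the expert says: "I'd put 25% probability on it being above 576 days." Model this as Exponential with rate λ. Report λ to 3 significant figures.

P(T > 576.0) = e^(−λ·576.0) = 0.25, so λ = −ln(0.25)/576.0 = 0.00241.

λ ≈ 0.00241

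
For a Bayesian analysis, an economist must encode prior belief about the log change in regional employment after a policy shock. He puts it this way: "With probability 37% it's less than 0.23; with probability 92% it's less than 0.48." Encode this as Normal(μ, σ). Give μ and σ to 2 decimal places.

The p-quantile of Normal(μ,σ) is μ + z_p·σ, with z_{0.37} = -0.3319 and z_{0.92} = 1.405.
Eliminate σ: μ = (z₂·x₁ − z₁·x₂)/(z₂ − z₁) = (1.405·0.23 − (-0.3319)·0.48)/1.737 = 0.28.
Then σ = (x₂ − x₁)/(z₂ − z₁) = (0.48 − 0.23)/1.737 = 0.14.

μ = 0.28, σ = 0.14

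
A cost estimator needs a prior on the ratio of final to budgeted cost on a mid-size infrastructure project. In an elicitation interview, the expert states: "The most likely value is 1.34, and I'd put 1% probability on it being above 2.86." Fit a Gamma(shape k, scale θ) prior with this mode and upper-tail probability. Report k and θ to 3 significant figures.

k ≈ 9.44, θ ≈ 0.159

Gamma(k,θ) with k>1 has mode (k−1)θ, so θ = 1.34/(k−1).
Need P(X < 2.86) = 0.99 with θ tied to k this way. Start at k = 2, θ = 1.34: P(X<2.86) ≈ 0.629.
Too low — raise k to concentrate. Iterating converges to k ≈ 9.44.
Then θ = 1.34/(9.44−1) ≈ 0.159.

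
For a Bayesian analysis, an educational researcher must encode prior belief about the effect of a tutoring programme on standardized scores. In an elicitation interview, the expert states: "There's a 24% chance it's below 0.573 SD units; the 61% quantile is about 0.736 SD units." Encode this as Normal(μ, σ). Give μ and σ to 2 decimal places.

The p-quantile of Normal(μ,σ) is μ + z_p·σ, with z_{0.24} = -0.7063 and z_{0.61} = 0.2793.
Eliminate σ: μ = (z₂·x₁ − z₁·x₂)/(z₂ − z₁) = (0.2793·0.573 − (-0.7063)·0.736)/0.9856 = 0.69.
Then σ = (x₂ − x₁)/(z₂ − z₁) = (0.736 − 0.573)/0.9856 = 0.17.

μ = 0.69, σ = 0.17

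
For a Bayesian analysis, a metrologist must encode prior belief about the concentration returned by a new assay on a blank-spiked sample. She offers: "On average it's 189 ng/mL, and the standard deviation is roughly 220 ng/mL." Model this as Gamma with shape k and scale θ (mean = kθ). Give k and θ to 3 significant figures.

k ≈ 0.738, θ ≈ 256

For Gamma(k, scale θ): mean = kθ, variance = kθ², so CV = 1/√k.
CV = SD/mean = 220/189 = 1.164, hence k = 1/CV² = 0.738.
Then θ = mean/k = 189/0.738 = 256.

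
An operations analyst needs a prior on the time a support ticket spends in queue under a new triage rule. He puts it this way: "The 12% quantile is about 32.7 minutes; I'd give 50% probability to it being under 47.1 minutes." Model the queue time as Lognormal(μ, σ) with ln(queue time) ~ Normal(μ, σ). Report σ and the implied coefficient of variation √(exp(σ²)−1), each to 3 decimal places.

If T ~ Lognormal(μ,σ) then ln T ~ Normal(μ,σ), so the p-quantile of ln T is μ + z_p·σ.
ln(32.7) = 3.487 and ln(47.1) = 3.852; z_{0.12} = -1.175, z_{0.5} = 0.
σ = (3.852 − 3.487)/(0 − (-1.175)) = 0.311.
μ = 3.487 − (-1.175)·0.311 = 3.852.
CV = √(exp(σ²)−1) = √(exp(0.0964)−1) = 0.318.

σ ≈ 0.311, CV ≈ 0.318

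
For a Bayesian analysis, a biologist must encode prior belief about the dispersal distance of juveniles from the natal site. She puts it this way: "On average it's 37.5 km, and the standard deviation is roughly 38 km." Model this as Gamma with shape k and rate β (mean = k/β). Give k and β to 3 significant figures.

k ≈ 0.974, β ≈ 0.026

For Gamma(k, rate β): mean = k/β, variance = k/β², so CV = 1/√k.
CV = SD/mean = 38/37.5 = 1.013, hence k = 1/CV² = 0.974.
Then β = k/mean = 0.974/37.5 = 0.026.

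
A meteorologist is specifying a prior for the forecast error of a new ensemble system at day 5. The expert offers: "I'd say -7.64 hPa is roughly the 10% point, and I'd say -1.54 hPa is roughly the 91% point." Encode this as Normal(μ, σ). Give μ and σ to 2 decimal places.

μ = -4.66, σ = 2.33

The p-quantile of Normal(μ,σ) is μ + z_p·σ, with z_{0.1} = -1.282 and z_{0.91} = 1.341.
Eliminate σ: μ = (z₂·x₁ − z₁·x₂)/(z₂ − z₁) = (1.341·-7.64 − (-1.282)·-1.54)/2.622 = -4.66.
Then σ = (x₂ − x₁)/(z₂ − z₁) = (-1.54 − -7.64)/2.622 = 2.33.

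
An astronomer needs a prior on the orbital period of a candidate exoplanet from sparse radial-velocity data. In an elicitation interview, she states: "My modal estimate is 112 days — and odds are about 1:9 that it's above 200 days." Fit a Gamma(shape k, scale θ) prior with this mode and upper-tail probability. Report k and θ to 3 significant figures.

k ≈ 6.66, θ ≈ 19.8

Gamma(k,θ) with k>1 has mode (k−1)θ, so θ = 112/(k−1).
Need P(X < 200) = 0.9 with θ tied to k this way. Start at k = 2, θ = 112: P(X<200) ≈ 0.533.
Too low — raise k to concentrate. Iterating converges to k ≈ 6.66.
Then θ = 112/(6.66−1) ≈ 19.8.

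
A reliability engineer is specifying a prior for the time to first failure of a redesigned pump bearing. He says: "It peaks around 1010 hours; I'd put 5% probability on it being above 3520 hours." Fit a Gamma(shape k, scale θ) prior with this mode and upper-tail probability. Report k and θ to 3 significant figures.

k ≈ 2.66, θ ≈ 609

Gamma(k,θ) with k>1 has mode (k−1)θ, so θ = 1010/(k−1).
Need P(X < 3520) = 0.95 with θ tied to k this way. Start at k = 2, θ = 1010: P(X<3520) ≈ 0.863.
Too low — raise k to concentrate. Iterating converges to k ≈ 2.66.
Then θ = 1010/(2.66−1) ≈ 609.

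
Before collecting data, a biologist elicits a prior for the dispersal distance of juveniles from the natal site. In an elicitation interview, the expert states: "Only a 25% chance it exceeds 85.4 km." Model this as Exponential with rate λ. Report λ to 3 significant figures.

P(T > 85.4) = e^(−λ·85.4) = 0.25, so λ = −ln(0.25)/85.4 = 0.0162.

λ ≈ 0.0162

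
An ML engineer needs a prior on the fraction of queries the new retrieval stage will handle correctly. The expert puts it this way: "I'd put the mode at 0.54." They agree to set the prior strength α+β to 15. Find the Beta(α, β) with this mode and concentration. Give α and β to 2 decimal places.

For α,β > 1 the Beta mode is (α−1)/(α+β−2). With α+β = 15, the mode is (α−1)/13.
Set (α−1)/13 = 0.54 → α = 1 + 0.54·13 = 8.02.
β = 15 − α = 6.98.

α = 8.02, β = 6.98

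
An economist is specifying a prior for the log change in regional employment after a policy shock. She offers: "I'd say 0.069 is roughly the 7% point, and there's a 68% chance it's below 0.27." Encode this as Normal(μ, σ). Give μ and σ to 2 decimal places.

μ = 0.22, σ = 0.10

The p-quantile of Normal(μ,σ) is μ + z_p·σ, with z_{0.07} = -1.476 and z_{0.68} = 0.4677.
Eliminate σ: μ = (z₂·x₁ − z₁·x₂)/(z₂ − z₁) = (0.4677·0.069 − (-1.476)·0.27)/1.943 = 0.22.
Then σ = (x₂ − x₁)/(z₂ − z₁) = (0.27 − 0.069)/1.943 = 0.10.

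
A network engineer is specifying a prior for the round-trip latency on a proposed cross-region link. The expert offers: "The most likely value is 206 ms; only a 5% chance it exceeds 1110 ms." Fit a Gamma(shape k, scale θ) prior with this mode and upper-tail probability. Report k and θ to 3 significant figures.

k ≈ 1.83, θ ≈ 249

Gamma(k,θ) with k>1 has mode (k−1)θ, so θ = 206/(k−1).
Need P(X < 1110) = 0.95 with θ tied to k this way. Start at k = 2, θ = 206: P(X<1110) ≈ 0.971.
Too high — lower k to spread out. Iterating converges to k ≈ 1.83.
Then θ = 206/(1.83−1) ≈ 249.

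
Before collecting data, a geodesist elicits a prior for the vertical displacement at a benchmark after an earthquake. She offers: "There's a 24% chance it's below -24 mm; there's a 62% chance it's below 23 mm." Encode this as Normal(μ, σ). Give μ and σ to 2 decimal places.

The p-quantile of Normal(μ,σ) is μ + z_p·σ, with z_{0.24} = -0.7063 and z_{0.62} = 0.3055.
Eliminate σ: μ = (z₂·x₁ − z₁·x₂)/(z₂ − z₁) = (0.3055·-24 − (-0.7063)·23)/1.012 = 8.81.
Then σ = (x₂ − x₁)/(z₂ − z₁) = (23 − -24)/1.012 = 46.45.

μ = 8.81, σ = 46.45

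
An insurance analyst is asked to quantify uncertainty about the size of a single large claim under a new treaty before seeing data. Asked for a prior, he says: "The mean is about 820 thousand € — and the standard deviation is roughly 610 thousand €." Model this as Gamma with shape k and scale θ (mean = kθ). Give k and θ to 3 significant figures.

k ≈ 1.81, θ ≈ 454

For Gamma(k, scale θ): mean = kθ, variance = kθ², so CV = 1/√k.
CV = SD/mean = 610/820 = 0.7439, hence k = 1/CV² = 1.81.
Then θ = mean/k = 820/1.81 = 454.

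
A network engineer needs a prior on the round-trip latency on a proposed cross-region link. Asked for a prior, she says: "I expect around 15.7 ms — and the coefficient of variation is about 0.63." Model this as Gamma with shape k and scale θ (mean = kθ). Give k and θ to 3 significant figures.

For Gamma(k, scale θ): mean = kθ, variance = kθ², so CV = 1/√k.
CV = 0.63, hence k = 1/CV² = 2.52.
Then θ = mean/k = 15.7/2.52 = 6.23.

k ≈ 2.52, θ ≈ 6.23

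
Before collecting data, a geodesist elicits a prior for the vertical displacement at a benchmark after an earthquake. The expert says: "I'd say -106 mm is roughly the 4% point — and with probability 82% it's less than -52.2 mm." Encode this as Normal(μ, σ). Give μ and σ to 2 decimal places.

μ = -70.67, σ = 20.18

For Normal(μ,σ), the p-quantile is μ + z_p·σ. Here z_{0.04} = -1.751, z_{0.82} = 0.9154.
So -106 = μ − 1.751σ and -52.2 = μ + 0.9154σ.
Subtracting: σ = (-52.2 − -106)/(0.9154 − (-1.751)) = 20.18.
Then μ = -106 − (-1.751)·20.18 = -70.67.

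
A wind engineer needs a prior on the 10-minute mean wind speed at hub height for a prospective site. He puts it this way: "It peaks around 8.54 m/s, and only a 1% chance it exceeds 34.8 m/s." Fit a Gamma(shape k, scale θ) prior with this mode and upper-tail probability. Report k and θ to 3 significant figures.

Gamma(k,θ) with k>1 has mode (k−1)θ, so θ = 8.54/(k−1).
Need P(X < 34.8) = 0.99 with θ tied to k this way. Start at k = 2, θ = 8.54: P(X<34.8) ≈ 0.914.
Too low — raise k to concentrate. Iterating converges to k ≈ 3.11.
Then θ = 8.54/(3.11−1) ≈ 4.05.

k ≈ 3.11, θ ≈ 4.05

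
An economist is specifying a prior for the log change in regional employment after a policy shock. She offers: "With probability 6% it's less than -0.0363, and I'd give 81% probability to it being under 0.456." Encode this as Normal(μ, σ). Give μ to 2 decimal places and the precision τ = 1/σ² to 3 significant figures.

The p-quantile of Normal(μ,σ) is μ + z_p·σ, with z_{0.06} = -1.555 and z_{0.81} = 0.8779.
Eliminate σ: μ = (z₂·x₁ − z₁·x₂)/(z₂ − z₁) = (0.8779·-0.0363 − (-1.555)·0.456)/2.433 = 0.28.
Then σ = (x₂ − x₁)/(z₂ − z₁) = (0.456 − -0.0363)/2.433 = 0.20.
Precision τ = 1/σ² = 1/0.2024² = 24.4.

μ = 0.28, τ = 24.4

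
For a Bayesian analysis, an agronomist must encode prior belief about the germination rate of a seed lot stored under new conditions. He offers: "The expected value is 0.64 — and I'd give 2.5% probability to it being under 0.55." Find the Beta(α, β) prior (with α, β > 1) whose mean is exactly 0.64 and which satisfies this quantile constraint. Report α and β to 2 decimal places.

With mean 0.64 fixed, write α = 0.64s, β = 0.36s where s = α+β.
Need P(θ < 0.55) = 0.025 under Beta(0.64s, 0.36s). Normal approximation: (q−m)/√(m(1−m)/s) ≈ z_{0.025} = -1.96, so s ≈ 0.64·0.36·(-1.96)²/(0.55−0.64)² = 109.3.
At s = 109.3: P(θ<0.55) ≈ 0.027. Adjusting to match 0.025 gives s ≈ 113.67.
So α = 0.64·113.67 ≈ 72.75, β = 0.36·113.67 ≈ 40.92.

α ≈ 72.75, β ≈ 40.92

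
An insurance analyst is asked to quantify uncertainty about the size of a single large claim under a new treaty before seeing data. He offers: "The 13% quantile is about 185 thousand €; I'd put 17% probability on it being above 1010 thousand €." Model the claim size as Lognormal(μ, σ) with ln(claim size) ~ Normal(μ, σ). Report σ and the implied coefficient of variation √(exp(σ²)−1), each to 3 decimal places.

σ ≈ 0.816, CV ≈ 0.972

If T ~ Lognormal(μ,σ) then ln T ~ Normal(μ,σ), so the p-quantile of ln T is μ + z_p·σ.
ln(185) = 5.22 and ln(1010) = 6.918; z_{0.13} = -1.126, z_{0.83} = 0.9542.
σ = (6.918 − 5.22)/(0.9542 − (-1.126)) = 0.816.
μ = 5.22 − (-1.126)·0.816 = 6.139.
CV = √(exp(σ²)−1) = √(exp(0.6656)−1) = 0.972.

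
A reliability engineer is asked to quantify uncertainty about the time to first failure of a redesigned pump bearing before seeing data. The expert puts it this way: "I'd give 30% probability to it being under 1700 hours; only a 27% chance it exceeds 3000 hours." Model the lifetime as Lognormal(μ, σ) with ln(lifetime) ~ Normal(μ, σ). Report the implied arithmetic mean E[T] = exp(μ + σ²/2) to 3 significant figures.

E[T] ≈ 2500 hours

If T ~ Lognormal(μ,σ) then ln T ~ Normal(μ,σ), so the p-quantile of ln T is μ + z_p·σ.
ln(1700) = 7.438 and ln(3000) = 8.006; z_{0.3} = -0.5244, z_{0.73} = 0.6128.
σ = (8.006 − 7.438)/(0.6128 − (-0.5244)) = 0.499.
μ = 7.438 − (-0.5244)·0.499 = 7.700.
E[T] = exp(μ + σ²/2) = exp(7.700 + 0.1247) = 2500 hours.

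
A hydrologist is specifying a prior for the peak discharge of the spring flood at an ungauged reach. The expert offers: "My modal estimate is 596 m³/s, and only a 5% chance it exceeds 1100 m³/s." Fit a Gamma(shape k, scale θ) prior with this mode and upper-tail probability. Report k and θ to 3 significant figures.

Gamma(k,θ) with k>1 has mode (k−1)θ, so θ = 596/(k−1).
Need P(X < 1100) = 0.95 with θ tied to k this way. Start at k = 2, θ = 596: P(X<1100) ≈ 0.551.
Too low — raise k to concentrate. Iterating converges to k ≈ 8.41.
Then θ = 596/(8.41−1) ≈ 80.4.

k ≈ 8.41, θ ≈ 80.4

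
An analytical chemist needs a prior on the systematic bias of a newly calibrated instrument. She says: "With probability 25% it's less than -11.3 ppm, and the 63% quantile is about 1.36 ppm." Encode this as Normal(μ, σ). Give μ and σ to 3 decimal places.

The p-quantile of Normal(μ,σ) is μ + z_p·σ, with z_{0.25} = -0.6745 and z_{0.63} = 0.3319.
Eliminate σ: μ = (z₂·x₁ − z₁·x₂)/(z₂ − z₁) = (0.3319·-11.3 − (-0.6745)·1.36)/1.006 = -2.815.
Then σ = (x₂ − x₁)/(z₂ − z₁) = (1.36 − -11.3)/1.006 = 12.580.

μ = -2.815, σ = 12.580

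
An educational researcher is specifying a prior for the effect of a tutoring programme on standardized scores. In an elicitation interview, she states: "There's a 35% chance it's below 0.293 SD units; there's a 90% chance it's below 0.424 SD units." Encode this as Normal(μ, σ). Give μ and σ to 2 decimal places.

The p-quantile of Normal(μ,σ) is μ + z_p·σ, with z_{0.35} = -0.3853 and z_{0.9} = 1.282.
Eliminate σ: μ = (z₂·x₁ − z₁·x₂)/(z₂ − z₁) = (1.282·0.293 − (-0.3853)·0.424)/1.667 = 0.32.
Then σ = (x₂ − x₁)/(z₂ − z₁) = (0.424 − 0.293)/1.667 = 0.08.

μ = 0.32, σ = 0.08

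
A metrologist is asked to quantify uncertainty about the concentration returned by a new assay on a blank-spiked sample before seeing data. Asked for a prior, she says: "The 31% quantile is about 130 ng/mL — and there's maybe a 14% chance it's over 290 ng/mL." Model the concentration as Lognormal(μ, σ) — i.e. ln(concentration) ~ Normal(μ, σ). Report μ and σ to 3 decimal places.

If T ~ Lognormal(μ,σ) then ln T ~ Normal(μ,σ), so the p-quantile of ln T is μ + z_p·σ.
ln(130) = 4.868 and ln(290) = 5.67; z_{0.31} = -0.4959, z_{0.86} = 1.08.
σ = (5.67 − 4.868)/(1.08 − (-0.4959)) = 0.509.
μ = 4.868 − (-0.4959)·0.509 = 5.120.

μ ≈ 5.120, σ ≈ 0.509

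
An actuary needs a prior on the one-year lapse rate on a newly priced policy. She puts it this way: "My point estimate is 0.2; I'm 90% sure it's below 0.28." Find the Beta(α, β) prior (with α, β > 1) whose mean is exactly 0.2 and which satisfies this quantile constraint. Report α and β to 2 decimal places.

With mean 0.2 fixed, write α = 0.2s, β = 0.8s where s = α+β.
Need P(θ < 0.28) = 0.9 under Beta(0.2s, 0.8s). Normal approximation: (q−m)/√(m(1−m)/s) ≈ z_{0.9} = 1.28, so s ≈ 0.2·0.8·(1.28)²/(0.28−0.2)² = 41.1.
At s = 41.1: P(θ<0.28) ≈ 0.894. Adjusting to match 0.9 gives s ≈ 43.37.
So α = 0.2·43.37 ≈ 8.67, β = 0.8·43.37 ≈ 34.69.

α ≈ 8.67, β ≈ 34.69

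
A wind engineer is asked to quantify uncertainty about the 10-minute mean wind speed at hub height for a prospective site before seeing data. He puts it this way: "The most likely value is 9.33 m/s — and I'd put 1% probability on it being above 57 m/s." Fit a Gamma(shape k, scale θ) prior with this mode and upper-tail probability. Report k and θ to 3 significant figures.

Gamma(k,θ) with k>1 has mode (k−1)θ, so θ = 9.33/(k−1).
Need P(X < 57) = 0.99 with θ tied to k this way. Start at k = 2, θ = 9.33: P(X<57) ≈ 0.984.
Too low — raise k to concentrate. Iterating converges to k ≈ 2.12.
Then θ = 9.33/(2.12−1) ≈ 8.3.

k ≈ 2.12, θ ≈ 8.3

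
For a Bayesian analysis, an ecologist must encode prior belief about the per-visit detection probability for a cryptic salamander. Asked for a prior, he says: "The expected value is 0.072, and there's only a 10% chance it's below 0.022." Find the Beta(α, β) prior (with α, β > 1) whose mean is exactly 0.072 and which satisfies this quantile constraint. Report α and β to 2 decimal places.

α ≈ 2.23, β ≈ 28.68

With mean 0.072 fixed, write α = 0.072s, β = 0.928s where s = α+β.
Need P(θ < 0.022) = 0.1 under Beta(0.072s, 0.928s). Normal approximation: (q−m)/√(m(1−m)/s) ≈ z_{0.1} = -1.28, so s ≈ 0.072·0.928·(-1.28)²/(0.022−0.072)² = 43.9.
At s = 43.9: P(θ<0.022) ≈ 0.054. Adjusting to match 0.1 gives s ≈ 30.91.
So α = 0.072·30.91 ≈ 2.23, β = 0.928·30.91 ≈ 28.68.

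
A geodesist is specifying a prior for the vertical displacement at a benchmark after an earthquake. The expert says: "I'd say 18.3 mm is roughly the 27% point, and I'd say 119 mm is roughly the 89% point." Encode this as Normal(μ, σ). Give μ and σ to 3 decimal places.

μ = 51.850, σ = 54.748

The p-quantile of Normal(μ,σ) is μ + z_p·σ, with z_{0.27} = -0.6128 and z_{0.89} = 1.227.
Eliminate σ: μ = (z₂·x₁ − z₁·x₂)/(z₂ − z₁) = (1.227·18.3 − (-0.6128)·119)/1.839 = 51.850.
Then σ = (x₂ − x₁)/(z₂ − z₁) = (119 − 18.3)/1.839 = 54.748.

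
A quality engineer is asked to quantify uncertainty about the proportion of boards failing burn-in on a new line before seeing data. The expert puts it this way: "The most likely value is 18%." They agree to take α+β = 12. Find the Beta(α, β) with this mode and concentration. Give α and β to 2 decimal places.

α = 2.80, β = 9.20

For α,β > 1 the Beta mode is (α−1)/(α+β−2). With α+β = 12, the mode is (α−1)/10.
Set (α−1)/10 = 0.18 → α = 1 + 0.18·10 = 2.80.
β = 12 − α = 9.20.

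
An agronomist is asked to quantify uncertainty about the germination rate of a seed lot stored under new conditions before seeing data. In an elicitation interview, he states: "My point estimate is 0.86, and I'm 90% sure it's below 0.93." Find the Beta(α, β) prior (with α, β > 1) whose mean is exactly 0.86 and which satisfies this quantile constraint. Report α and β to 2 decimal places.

With mean 0.86 fixed, write α = 0.86s, β = 0.14s where s = α+β.
Need P(θ < 0.93) = 0.9 under Beta(0.86s, 0.14s). Normal approximation: (q−m)/√(m(1−m)/s) ≈ z_{0.9} = 1.28, so s ≈ 0.86·0.14·(1.28)²/(0.93−0.86)² = 40.4.
At s = 40.4: P(θ<0.93) ≈ 0.923. Adjusting to match 0.9 gives s ≈ 33.71.
So α = 0.86·33.71 ≈ 28.99, β = 0.14·33.71 ≈ 4.72.

α ≈ 28.99, β ≈ 4.72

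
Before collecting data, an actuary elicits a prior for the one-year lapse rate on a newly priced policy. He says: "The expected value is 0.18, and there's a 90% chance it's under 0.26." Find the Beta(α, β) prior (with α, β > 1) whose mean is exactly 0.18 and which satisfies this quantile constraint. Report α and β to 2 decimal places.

With mean 0.18 fixed, write α = 0.18s, β = 0.82s where s = α+β.
Need P(θ < 0.26) = 0.9 under Beta(0.18s, 0.82s). Normal approximation: (q−m)/√(m(1−m)/s) ≈ z_{0.9} = 1.28, so s ≈ 0.18·0.82·(1.28)²/(0.26−0.18)² = 37.9.
At s = 37.9: P(θ<0.26) ≈ 0.894. Adjusting to match 0.9 gives s ≈ 40.26.
So α = 0.18·40.26 ≈ 7.25, β = 0.82·40.26 ≈ 33.01.

α ≈ 7.25, β ≈ 33.01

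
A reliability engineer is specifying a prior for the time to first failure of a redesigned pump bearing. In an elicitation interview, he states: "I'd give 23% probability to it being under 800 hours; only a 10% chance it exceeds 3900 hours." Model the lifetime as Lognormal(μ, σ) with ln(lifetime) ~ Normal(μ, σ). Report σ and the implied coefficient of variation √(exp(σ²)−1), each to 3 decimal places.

If T ~ Lognormal(μ,σ) then ln T ~ Normal(μ,σ), so the p-quantile of ln T is μ + z_p·σ.
ln(800) = 6.685 and ln(3900) = 8.269; z_{0.23} = -0.7388, z_{0.9} = 1.282.
σ = (8.269 − 6.685)/(1.282 − (-0.7388)) = 0.784.
μ = 6.685 − (-0.7388)·0.784 = 7.264.
CV = √(exp(σ²)−1) = √(exp(0.6148)−1) = 0.922.

σ ≈ 0.784, CV ≈ 0.922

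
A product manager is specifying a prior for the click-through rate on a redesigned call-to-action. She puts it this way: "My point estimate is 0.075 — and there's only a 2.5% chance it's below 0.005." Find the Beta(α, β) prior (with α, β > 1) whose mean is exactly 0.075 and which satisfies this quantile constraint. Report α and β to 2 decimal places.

α ≈ 1.41, β ≈ 17.33

With mean 0.075 fixed, write α = 0.075s, β = 0.925s where s = α+β.
Need P(θ < 0.005) = 0.025 under Beta(0.075s, 0.925s). Normal approximation: (q−m)/√(m(1−m)/s) ≈ z_{0.025} = -1.96, so s ≈ 0.075·0.925·(-1.96)²/(0.005−0.075)² = 54.4.
At s = 54.4: P(θ<0.005) ≈ 0.000. Adjusting to match 0.025 gives s ≈ 18.74.
So α = 0.075·18.74 ≈ 1.41, β = 0.925·18.74 ≈ 17.33.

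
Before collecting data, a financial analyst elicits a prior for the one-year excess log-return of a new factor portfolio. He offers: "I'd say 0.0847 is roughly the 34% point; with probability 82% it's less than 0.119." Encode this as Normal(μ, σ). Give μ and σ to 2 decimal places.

The p-quantile of Normal(μ,σ) is μ + z_p·σ, with z_{0.34} = -0.4125 and z_{0.82} = 0.9154.
Eliminate σ: μ = (z₂·x₁ − z₁·x₂)/(z₂ − z₁) = (0.9154·0.0847 − (-0.4125)·0.119)/1.328 = 0.10.
Then σ = (x₂ − x₁)/(z₂ − z₁) = (0.119 − 0.0847)/1.328 = 0.03.

μ = 0.10, σ = 0.03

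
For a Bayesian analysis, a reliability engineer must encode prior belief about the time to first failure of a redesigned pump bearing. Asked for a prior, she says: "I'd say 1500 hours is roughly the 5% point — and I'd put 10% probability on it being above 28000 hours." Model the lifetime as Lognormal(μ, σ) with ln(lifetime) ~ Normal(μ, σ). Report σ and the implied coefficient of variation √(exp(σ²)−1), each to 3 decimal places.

If T ~ Lognormal(μ,σ) then ln T ~ Normal(μ,σ), so the p-quantile of ln T is μ + z_p·σ.
ln(1500) = 7.313 and ln(28000) = 10.24; z_{0.05} = -1.645, z_{0.9} = 1.282.
σ = (10.24 − 7.313)/(1.282 − (-1.645)) = 1.000.
μ = 7.313 − (-1.645)·1.000 = 8.958.
CV = √(exp(σ²)−1) = √(exp(1.0002)−1) = 1.311.

σ ≈ 1.000, CV ≈ 1.311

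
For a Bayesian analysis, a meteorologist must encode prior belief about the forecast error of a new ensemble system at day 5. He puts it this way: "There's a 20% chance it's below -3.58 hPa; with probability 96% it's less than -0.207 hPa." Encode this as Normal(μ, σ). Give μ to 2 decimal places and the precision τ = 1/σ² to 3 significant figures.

μ = -2.48, τ = 0.591

For Normal(μ,σ), the p-quantile is μ + z_p·σ. Here z_{0.2} = -0.8416, z_{0.96} = 1.751.
So -3.58 = μ − 0.8416σ and -0.207 = μ + 1.751σ.
Subtracting: σ = (-0.207 − -3.58)/(1.751 − (-0.8416)) = 1.30.
Then μ = -3.58 − (-0.8416)·1.30 = -2.48.
Precision τ = 1/σ² = 1/1.301² = 0.591.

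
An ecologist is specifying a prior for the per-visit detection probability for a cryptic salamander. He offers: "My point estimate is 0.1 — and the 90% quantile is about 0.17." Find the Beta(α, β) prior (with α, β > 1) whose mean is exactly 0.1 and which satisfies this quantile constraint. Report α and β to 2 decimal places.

With mean 0.1 fixed, write α = 0.1s, β = 0.9s where s = α+β.
Need P(θ < 0.17) = 0.9 under Beta(0.1s, 0.9s). Normal approximation: (q−m)/√(m(1−m)/s) ≈ z_{0.9} = 1.28, so s ≈ 0.1·0.9·(1.28)²/(0.17−0.1)² = 30.2.
At s = 30.2: P(θ<0.17) ≈ 0.893. Adjusting to match 0.9 gives s ≈ 32.84.
So α = 0.1·32.84 ≈ 3.28, β = 0.9·32.84 ≈ 29.55.

α ≈ 3.28, β ≈ 29.55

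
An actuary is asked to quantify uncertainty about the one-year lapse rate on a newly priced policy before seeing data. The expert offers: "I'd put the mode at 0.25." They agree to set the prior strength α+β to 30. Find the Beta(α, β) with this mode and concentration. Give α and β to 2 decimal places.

α = 8.00, β = 22.00

For α,β > 1 the Beta mode is (α−1)/(α+β−2). With α+β = 30, the mode is (α−1)/28.
Set (α−1)/28 = 0.25 → α = 1 + 0.25·28 = 8.00.
β = 30 − α = 22.00.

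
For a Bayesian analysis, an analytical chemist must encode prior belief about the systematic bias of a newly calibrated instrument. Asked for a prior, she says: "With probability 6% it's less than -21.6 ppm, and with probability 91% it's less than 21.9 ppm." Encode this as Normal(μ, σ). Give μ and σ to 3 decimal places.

The p-quantile of Normal(μ,σ) is μ + z_p·σ, with z_{0.06} = -1.555 and z_{0.91} = 1.341.
Eliminate σ: μ = (z₂·x₁ − z₁·x₂)/(z₂ − z₁) = (1.341·-21.6 − (-1.555)·21.9)/2.896 = 1.758.
Then σ = (x₂ − x₁)/(z₂ − z₁) = (21.9 − -21.6)/2.896 = 15.023.

μ = 1.758, σ = 15.023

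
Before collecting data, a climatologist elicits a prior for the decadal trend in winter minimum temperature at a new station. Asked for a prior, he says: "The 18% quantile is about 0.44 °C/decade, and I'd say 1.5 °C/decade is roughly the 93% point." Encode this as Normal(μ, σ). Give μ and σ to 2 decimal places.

μ = 0.85, σ = 0.44

For Normal(μ,σ), the p-quantile is μ + z_p·σ. Here z_{0.18} = -0.9154, z_{0.93} = 1.476.
So 0.44 = μ − 0.9154σ and 1.5 = μ + 1.476σ.
Subtracting: σ = (1.5 − 0.44)/(1.476 − (-0.9154)) = 0.44.
Then μ = 0.44 − (-0.9154)·0.44 = 0.85.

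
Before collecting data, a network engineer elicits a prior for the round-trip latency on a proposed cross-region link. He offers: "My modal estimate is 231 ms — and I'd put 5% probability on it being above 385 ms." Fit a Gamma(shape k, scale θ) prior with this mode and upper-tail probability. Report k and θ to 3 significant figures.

k ≈ 11.7, θ ≈ 21.6

Gamma(k,θ) with k>1 has mode (k−1)θ, so θ = 231/(k−1).
Need P(X < 385) = 0.95 with θ tied to k this way. Start at k = 2, θ = 231: P(X<385) ≈ 0.496.
Too low — raise k to concentrate. Iterating converges to k ≈ 11.7.
Then θ = 231/(11.7−1) ≈ 21.6.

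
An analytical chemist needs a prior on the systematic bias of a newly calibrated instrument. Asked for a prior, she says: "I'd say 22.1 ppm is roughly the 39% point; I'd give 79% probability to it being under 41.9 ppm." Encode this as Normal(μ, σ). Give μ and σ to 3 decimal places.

μ = 27.194, σ = 18.236

The p-quantile of Normal(μ,σ) is μ + z_p·σ, with z_{0.39} = -0.2793 and z_{0.79} = 0.8064.
Eliminate σ: μ = (z₂·x₁ − z₁·x₂)/(z₂ − z₁) = (0.8064·22.1 − (-0.2793)·41.9)/1.086 = 27.194.
Then σ = (x₂ − x₁)/(z₂ − z₁) = (41.9 − 22.1)/1.086 = 18.236.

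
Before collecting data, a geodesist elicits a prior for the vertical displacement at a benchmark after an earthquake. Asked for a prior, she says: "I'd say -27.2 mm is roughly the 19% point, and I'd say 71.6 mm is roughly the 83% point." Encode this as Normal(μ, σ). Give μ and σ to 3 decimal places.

For Normal(μ,σ), the p-quantile is μ + z_p·σ. Here z_{0.19} = -0.8779, z_{0.83} = 0.9542.
So -27.2 = μ − 0.8779σ and 71.6 = μ + 0.9542σ.
Subtracting: σ = (71.6 − -27.2)/(0.9542 − (-0.8779)) = 53.928.
Then μ = -27.2 − (-0.8779)·53.928 = 20.143.

μ = 20.143, σ = 53.928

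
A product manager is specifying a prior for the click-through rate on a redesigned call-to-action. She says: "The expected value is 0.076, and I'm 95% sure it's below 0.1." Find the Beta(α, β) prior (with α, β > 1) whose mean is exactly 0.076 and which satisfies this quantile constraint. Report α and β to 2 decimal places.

α ≈ 27.81, β ≈ 338.15

With mean 0.076 fixed, write α = 0.076s, β = 0.924s where s = α+β.
Need P(θ < 0.1) = 0.95 under Beta(0.076s, 0.924s). Normal approximation: (q−m)/√(m(1−m)/s) ≈ z_{0.95} = 1.64, so s ≈ 0.076·0.924·(1.64)²/(0.1−0.076)² = 329.9.
At s = 329.9: P(θ<0.1) ≈ 0.941. Adjusting to match 0.95 gives s ≈ 365.96.
So α = 0.076·365.96 ≈ 27.81, β = 0.924·365.96 ≈ 338.15.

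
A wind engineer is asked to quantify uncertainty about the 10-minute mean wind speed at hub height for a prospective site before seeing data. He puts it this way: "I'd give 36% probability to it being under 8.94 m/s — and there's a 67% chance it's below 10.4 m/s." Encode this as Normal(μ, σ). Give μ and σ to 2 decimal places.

μ = 9.60, σ = 1.83

The p-quantile of Normal(μ,σ) is μ + z_p·σ, with z_{0.36} = -0.3585 and z_{0.67} = 0.4399.
Eliminate σ: μ = (z₂·x₁ − z₁·x₂)/(z₂ − z₁) = (0.4399·8.94 − (-0.3585)·10.4)/0.7984 = 9.60.
Then σ = (x₂ − x₁)/(z₂ − z₁) = (10.4 − 8.94)/0.7984 = 1.83.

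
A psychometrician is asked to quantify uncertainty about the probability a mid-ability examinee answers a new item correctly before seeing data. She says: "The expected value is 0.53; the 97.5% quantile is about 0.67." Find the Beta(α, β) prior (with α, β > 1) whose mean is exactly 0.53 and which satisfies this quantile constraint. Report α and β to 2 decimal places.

α ≈ 24.66, β ≈ 21.87

With mean 0.53 fixed, write α = 0.53s, β = 0.47s where s = α+β.
Need P(θ < 0.67) = 0.975 under Beta(0.53s, 0.47s). Normal approximation: (q−m)/√(m(1−m)/s) ≈ z_{0.975} = 1.96, so s ≈ 0.53·0.47·(1.96)²/(0.67−0.53)² = 48.8.
At s = 48.8: P(θ<0.67) ≈ 0.978. Adjusting to match 0.975 gives s ≈ 46.52.
So α = 0.53·46.52 ≈ 24.66, β = 0.47·46.52 ≈ 21.87.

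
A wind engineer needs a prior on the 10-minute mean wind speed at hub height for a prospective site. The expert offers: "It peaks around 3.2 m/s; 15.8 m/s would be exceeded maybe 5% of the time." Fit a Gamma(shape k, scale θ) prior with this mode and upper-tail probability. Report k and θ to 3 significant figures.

k ≈ 1.94, θ ≈ 3.4

Gamma(k,θ) with k>1 has mode (k−1)θ, so θ = 3.2/(k−1).
Need P(X < 15.8) = 0.95 with θ tied to k this way. Start at k = 2, θ = 3.2: P(X<15.8) ≈ 0.957.
Too high — lower k to spread out. Iterating converges to k ≈ 1.94.
Then θ = 3.2/(1.94−1) ≈ 3.4.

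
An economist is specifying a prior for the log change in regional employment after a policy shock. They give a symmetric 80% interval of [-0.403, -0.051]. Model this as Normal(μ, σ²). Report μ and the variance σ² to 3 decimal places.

A symmetric 80% interval runs μ ± z·σ with z = 1.282.
Half-width = 0.176, so σ = 0.176/1.282 = 0.1373 and σ² = 0.019.
μ is the interval midpoint, -0.227.

μ = -0.227, σ² = 0.019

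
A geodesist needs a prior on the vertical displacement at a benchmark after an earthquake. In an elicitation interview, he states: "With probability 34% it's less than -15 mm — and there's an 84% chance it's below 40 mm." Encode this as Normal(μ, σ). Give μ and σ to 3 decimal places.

μ = 1.124, σ = 39.092

The p-quantile of Normal(μ,σ) is μ + z_p·σ, with z_{0.34} = -0.4125 and z_{0.84} = 0.9945.
Eliminate σ: μ = (z₂·x₁ − z₁·x₂)/(z₂ − z₁) = (0.9945·-15 − (-0.4125)·40)/1.407 = 1.124.
Then σ = (x₂ − x₁)/(z₂ − z₁) = (40 − -15)/1.407 = 39.092.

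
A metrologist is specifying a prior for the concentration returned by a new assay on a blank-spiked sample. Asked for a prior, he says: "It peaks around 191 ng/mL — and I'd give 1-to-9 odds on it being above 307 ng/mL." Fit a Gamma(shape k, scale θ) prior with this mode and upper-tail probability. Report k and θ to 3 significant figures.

Gamma(k,θ) with k>1 has mode (k−1)θ, so θ = 191/(k−1).
Need P(X < 307) = 0.9 with θ tied to k this way. Start at k = 2, θ = 191: P(X<307) ≈ 0.477.
Too low — raise k to concentrate. Iterating converges to k ≈ 9.35.
Then θ = 191/(9.35−1) ≈ 22.9.

k ≈ 9.35, θ ≈ 22.9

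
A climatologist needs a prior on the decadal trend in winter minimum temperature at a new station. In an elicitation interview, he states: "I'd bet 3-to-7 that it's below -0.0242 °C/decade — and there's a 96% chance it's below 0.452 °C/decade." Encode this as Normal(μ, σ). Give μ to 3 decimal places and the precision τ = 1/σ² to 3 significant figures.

μ = 0.086, τ = 22.8

The p-quantile of Normal(μ,σ) is μ + z_p·σ, with z_{0.3} = -0.5244 and z_{0.96} = 1.751.
Eliminate σ: μ = (z₂·x₁ − z₁·x₂)/(z₂ − z₁) = (1.751·-0.0242 − (-0.5244)·0.452)/2.275 = 0.086.
Then σ = (x₂ − x₁)/(z₂ − z₁) = (0.452 − -0.0242)/2.275 = 0.209.
Precision τ = 1/σ² = 1/0.2093² = 22.8.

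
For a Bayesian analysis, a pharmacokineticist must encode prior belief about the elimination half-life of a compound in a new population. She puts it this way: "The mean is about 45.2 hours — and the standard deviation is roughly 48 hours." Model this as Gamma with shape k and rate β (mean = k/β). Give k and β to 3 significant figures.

k ≈ 0.887, β ≈ 0.0196

For Gamma(k, rate β): mean = k/β, variance = k/β², so CV = 1/√k.
CV = SD/mean = 48/45.2 = 1.062, hence k = 1/CV² = 0.887.
Then β = k/mean = 0.887/45.2 = 0.0196.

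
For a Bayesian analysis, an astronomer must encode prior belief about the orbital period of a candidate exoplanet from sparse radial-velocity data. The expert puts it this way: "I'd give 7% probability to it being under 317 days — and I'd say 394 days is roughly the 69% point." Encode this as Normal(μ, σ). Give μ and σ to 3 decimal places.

For Normal(μ,σ), the p-quantile is μ + z_p·σ. Here z_{0.07} = -1.476, z_{0.69} = 0.4959.
So 317 = μ − 1.476σ and 394 = μ + 0.4959σ.
Subtracting: σ = (394 − 317)/(0.4959 − (-1.476)) = 39.054.
Then μ = 317 − (-1.476)·39.054 = 374.635.

μ = 374.635, σ = 39.054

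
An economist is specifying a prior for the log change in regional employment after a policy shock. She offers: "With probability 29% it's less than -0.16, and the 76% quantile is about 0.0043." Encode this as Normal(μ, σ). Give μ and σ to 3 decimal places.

For Normal(μ,σ), the p-quantile is μ + z_p·σ. Here z_{0.29} = -0.5534, z_{0.76} = 0.7063.
So -0.16 = μ − 0.5534σ and 0.0043 = μ + 0.7063σ.
Subtracting: σ = (0.0043 − -0.16)/(0.7063 − (-0.5534)) = 0.130.
Then μ = -0.16 − (-0.5534)·0.130 = -0.088.

μ = -0.088, σ = 0.130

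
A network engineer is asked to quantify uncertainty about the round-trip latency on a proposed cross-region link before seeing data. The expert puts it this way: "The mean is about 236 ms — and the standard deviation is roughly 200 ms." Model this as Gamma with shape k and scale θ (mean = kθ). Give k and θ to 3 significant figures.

k ≈ 1.39, θ ≈ 169

For Gamma(k, scale θ): mean = kθ, variance = kθ², so CV = 1/√k.
CV = SD/mean = 200/236 = 0.8475, hence k = 1/CV² = 1.39.
Then θ = mean/k = 236/1.39 = 169.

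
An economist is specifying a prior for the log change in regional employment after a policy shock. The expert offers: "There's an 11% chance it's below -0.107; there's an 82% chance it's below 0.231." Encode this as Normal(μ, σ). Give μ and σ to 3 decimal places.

For Normal(μ,σ), the p-quantile is μ + z_p·σ. Here z_{0.11} = -1.227, z_{0.82} = 0.9154.
So -0.107 = μ − 1.227σ and 0.231 = μ + 0.9154σ.
Subtracting: σ = (0.231 − -0.107)/(0.9154 − (-1.227)) = 0.158.
Then μ = -0.107 − (-1.227)·0.158 = 0.087.

μ = 0.087, σ = 0.158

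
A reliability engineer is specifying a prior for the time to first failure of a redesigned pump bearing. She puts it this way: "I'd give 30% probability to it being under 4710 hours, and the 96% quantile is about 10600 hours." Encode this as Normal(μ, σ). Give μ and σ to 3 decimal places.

μ = 6067.627, σ = 2588.912

The p-quantile of Normal(μ,σ) is μ + z_p·σ, with z_{0.3} = -0.5244 and z_{0.96} = 1.751.
Eliminate σ: μ = (z₂·x₁ − z₁·x₂)/(z₂ − z₁) = (1.751·4710 − (-0.5244)·10600)/2.275 = 6067.627.
Then σ = (x₂ − x₁)/(z₂ − z₁) = (10600 − 4710)/2.275 = 2588.912.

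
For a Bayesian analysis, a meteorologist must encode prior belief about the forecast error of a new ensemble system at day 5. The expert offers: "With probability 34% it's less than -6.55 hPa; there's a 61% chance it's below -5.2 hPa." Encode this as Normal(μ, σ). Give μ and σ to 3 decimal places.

The p-quantile of Normal(μ,σ) is μ + z_p·σ, with z_{0.34} = -0.4125 and z_{0.61} = 0.2793.
Eliminate σ: μ = (z₂·x₁ − z₁·x₂)/(z₂ − z₁) = (0.2793·-6.55 − (-0.4125)·-5.2)/0.6918 = -5.745.
Then σ = (x₂ − x₁)/(z₂ − z₁) = (-5.2 − -6.55)/0.6918 = 1.951.

μ = -5.745, σ = 1.951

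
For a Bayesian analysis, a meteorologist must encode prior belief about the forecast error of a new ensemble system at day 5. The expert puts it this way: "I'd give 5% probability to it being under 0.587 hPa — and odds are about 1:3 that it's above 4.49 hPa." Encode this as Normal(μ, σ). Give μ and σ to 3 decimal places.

μ = 3.355, σ = 1.683

The p-quantile of Normal(μ,σ) is μ + z_p·σ, with z_{0.05} = -1.645 and z_{0.75} = 0.6745.
Eliminate σ: μ = (z₂·x₁ − z₁·x₂)/(z₂ − z₁) = (0.6745·0.587 − (-1.645)·4.49)/2.319 = 3.355.
Then σ = (x₂ − x₁)/(z₂ − z₁) = (4.49 − 0.587)/2.319 = 1.683.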